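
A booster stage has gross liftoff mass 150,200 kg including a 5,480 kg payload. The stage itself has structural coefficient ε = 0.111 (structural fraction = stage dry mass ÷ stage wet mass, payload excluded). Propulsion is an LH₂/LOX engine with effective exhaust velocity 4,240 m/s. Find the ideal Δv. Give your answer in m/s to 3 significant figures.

Δv ≈ 8230 m/s

Stage wet mass = m₀ − payload = 150,200 − 5,480 = 144,720 kg.
Stage dry mass = ε × stage wet mass = 0.111 × 144,720 = 16,063.9 kg.
Burnout mass m_f = stage dry + payload = 16,063.9 + 5,480 = 21,543.9 kg.
Δv = v_e · ln(150,200/21,543.9) = 4240.0 × ln(6.972) = 4240.0 × 1.9419 ≈ 8234 m/s.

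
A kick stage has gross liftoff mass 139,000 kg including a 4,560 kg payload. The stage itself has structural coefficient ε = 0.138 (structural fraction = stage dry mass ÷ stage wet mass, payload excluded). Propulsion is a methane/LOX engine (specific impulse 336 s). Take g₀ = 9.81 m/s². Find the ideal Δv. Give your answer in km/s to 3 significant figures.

Δv ≈ 5.91 km/s

Stage wet mass = m₀ − payload = 139,000 − 4,560 = 134,440 kg.
Stage dry mass = ε × stage wet mass = 0.138 × 134,440 = 18,552.7 kg.
Burnout mass m_f = stage dry + payload = 18,552.7 + 4,560 = 23,112.7 kg.
v_e = Isp · g₀ = 336 × 9.81 = 3296.2 m/s.
Using Δv = v_e ln(m₀/m_f): Δv = v_e · ln(139,000/23,112.7) = 3296.2 × ln(6.014) = 3296.2 × 1.7941 ≈ 5914 m/s.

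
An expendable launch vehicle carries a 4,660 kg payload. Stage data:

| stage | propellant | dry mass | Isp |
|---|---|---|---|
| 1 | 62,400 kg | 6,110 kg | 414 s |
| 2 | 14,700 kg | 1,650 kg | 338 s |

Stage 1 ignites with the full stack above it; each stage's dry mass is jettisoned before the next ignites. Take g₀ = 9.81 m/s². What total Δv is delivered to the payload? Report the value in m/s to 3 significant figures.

Δv ≈ 8840 m/s

Ignition mass of stage 1 = 62,400+6,110 + 14,700+1,650 + 4,660 = 89,520 kg.
Stage 1: m₀ = 89,520 kg, m_f = 89,520 − 62,400 = 27,120 kg; Δv = 414×9.81×ln(3.301) = 4061.3×1.1942 ≈ 4850 m/s.
Stage 2: m₀ = 21,010 kg, m_f = 21,010 − 14,700 = 6,310 kg; Δv = 338×9.81×ln(3.33) = 3315.8×1.2029 ≈ 3988 m/s.
Total Δv = 4850 + 3988 = 8838 m/s.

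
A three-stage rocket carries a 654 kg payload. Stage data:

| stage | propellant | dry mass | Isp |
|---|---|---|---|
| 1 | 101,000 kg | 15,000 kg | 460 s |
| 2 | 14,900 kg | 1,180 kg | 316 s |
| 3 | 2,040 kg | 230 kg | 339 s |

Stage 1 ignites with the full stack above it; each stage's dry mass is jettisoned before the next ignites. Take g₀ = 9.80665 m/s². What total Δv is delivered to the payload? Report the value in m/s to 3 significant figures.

Ignition mass of stage 1 = 101,000+15,000 + 14,900+1,180 + 2,040+230 + 654 = 135,004 kg.
Stage 1: m₀ = 135,004 kg, m_f = 135,004 − 101,000 = 34,004 kg; Δv = 460×9.80665×ln(3.97) = 4511.1×1.3788 ≈ 6220 m/s.
Stage 2: m₀ = 19,004 kg, m_f = 19,004 − 14,900 = 4,104 kg; Δv = 316×9.80665×ln(4.631) = 3098.9×1.5327 ≈ 4750 m/s.
Stage 3: m₀ = 2,924 kg, m_f = 2,924 − 2,040 = 884 kg; Δv = 339×9.80665×ln(3.308) = 3324.5×1.1963 ≈ 3977 m/s.
Total Δv = 6220 + 4750 + 3977 = 14947 m/s.

Δv ≈ 14900 m/s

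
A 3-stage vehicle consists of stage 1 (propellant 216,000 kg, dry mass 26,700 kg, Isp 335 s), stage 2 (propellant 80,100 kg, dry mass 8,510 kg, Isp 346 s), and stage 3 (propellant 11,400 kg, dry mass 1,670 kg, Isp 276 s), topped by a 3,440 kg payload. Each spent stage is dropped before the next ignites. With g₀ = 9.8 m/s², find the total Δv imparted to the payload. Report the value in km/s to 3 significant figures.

Δv ≈ 11.2 km/s

Ignition mass of stage 1 = 216,000+26,700 + 80,100+8,510 + 11,400+1,670 + 3,440 = 347,820 kg.
Stage 1: m₀ = 347,820 kg, m_f = 347,820 − 216,000 = 131,820 kg; Δv = 335×9.8×ln(2.639) = 3283.0×0.9702 ≈ 3185 m/s.
Stage 2: m₀ = 105,120 kg, m_f = 105,120 − 80,100 = 25,020 kg; Δv = 346×9.8×ln(4.201) = 3390.8×1.4354 ≈ 4867 m/s.
Stage 3: m₀ = 16,510 kg, m_f = 16,510 − 11,400 = 5,110 kg; Δv = 276×9.8×ln(3.231) = 2704.8×1.1728 ≈ 3172 m/s.
Total Δv = 3185 + 4867 + 3172 = 11224 m/s.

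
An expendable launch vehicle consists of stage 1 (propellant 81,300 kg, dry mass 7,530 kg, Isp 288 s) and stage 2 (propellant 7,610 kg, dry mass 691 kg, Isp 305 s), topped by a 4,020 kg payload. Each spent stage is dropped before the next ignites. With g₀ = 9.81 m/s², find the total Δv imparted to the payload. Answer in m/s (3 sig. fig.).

Ignition mass of stage 1 = 81,300+7,530 + 7,610+691 + 4,020 = 101,151 kg.
Stage 1: m₀ = 101,151 kg, m_f = 101,151 − 81,300 = 19,851 kg; Δv = 288×9.81×ln(5.096) = 2825.3×1.6284 ≈ 4601 m/s.
Stage 2: m₀ = 12,321 kg, m_f = 12,321 − 7,610 = 4,711 kg; Δv = 305×9.81×ln(2.615) = 2992.1×0.9614 ≈ 2877 m/s.
Total Δv = 4601 + 2877 = 7478 m/s.

Δv ≈ 7480 m/s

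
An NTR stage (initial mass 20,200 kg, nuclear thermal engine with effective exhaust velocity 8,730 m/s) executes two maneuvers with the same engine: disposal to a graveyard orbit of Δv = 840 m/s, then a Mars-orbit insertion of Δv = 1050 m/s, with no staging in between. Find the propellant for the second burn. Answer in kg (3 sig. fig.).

After the first burn: m = 20200 × exp(−840/8730.0) = 20200 × 0.90826 = 18,346.9 kg.
After the second burn: m = 18,346.9 × exp(−1050/8730.0) = 18,346.9 × 0.88668 = 16,267.8 kg.
Second-burn propellant = 18,346.9 − 16,267.8 = 2,079.1 kg.

propellant for the second burn ≈ 2080 kg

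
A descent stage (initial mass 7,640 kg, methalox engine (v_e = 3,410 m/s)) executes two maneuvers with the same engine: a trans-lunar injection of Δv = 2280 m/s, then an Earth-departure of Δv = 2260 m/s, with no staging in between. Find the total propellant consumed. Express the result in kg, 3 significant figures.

total propellant consumed ≈ 5620 kg

After the first burn: m = 7640 × exp(−2280/3410.0) = 7640 × 0.51241 = 3,914.81 kg.
After the second burn: m = 3,914.81 × exp(−2260/3410.0) = 3,914.81 × 0.51543 = 2,017.81 kg.
Total propellant = m₀ − m_final = 7640 − 2,017.81 = 5,622.19 kg.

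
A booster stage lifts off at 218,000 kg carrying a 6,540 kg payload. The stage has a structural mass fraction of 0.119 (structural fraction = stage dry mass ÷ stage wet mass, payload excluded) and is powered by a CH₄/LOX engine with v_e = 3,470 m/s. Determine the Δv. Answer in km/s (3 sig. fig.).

Δv ≈ 6.69 km/s

Stage wet mass = m₀ − payload = 218,000 − 6,540 = 211,460 kg.
Stage dry mass = ε × stage wet mass = 0.119 × 211,460 = 25,163.7 kg.
Burnout mass m_f = stage dry + payload = 25,163.7 + 6,540 = 31,703.7 kg.
Using Δv = v_e ln(m₀/m_f): Δv = v_e · ln(218,000/31,703.7) = 3470.0 × ln(6.876) = 3470.0 × 1.9281 ≈ 6690 m/s.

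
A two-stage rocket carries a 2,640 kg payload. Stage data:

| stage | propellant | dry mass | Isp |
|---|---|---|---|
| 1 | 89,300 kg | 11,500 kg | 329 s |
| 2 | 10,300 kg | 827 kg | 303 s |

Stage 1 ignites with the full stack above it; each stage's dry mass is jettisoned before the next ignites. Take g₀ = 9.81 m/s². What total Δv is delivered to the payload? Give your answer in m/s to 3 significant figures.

Ignition mass of stage 1 = 89,300+11,500 + 10,300+827 + 2,640 = 114,567 kg.
Stage 1: m₀ = 114,567 kg, m_f = 114,567 − 89,300 = 25,267 kg; Δv = 329×9.81×ln(4.534) = 3227.5×1.5117 ≈ 4879 m/s.
Stage 2: m₀ = 13,767 kg, m_f = 13,767 − 10,300 = 3,467 kg; Δv = 303×9.81×ln(3.971) = 2972.4×1.3790 ≈ 4099 m/s.
Total Δv = 4879 + 4099 = 8978 m/s.

Δv ≈ 8980 m/s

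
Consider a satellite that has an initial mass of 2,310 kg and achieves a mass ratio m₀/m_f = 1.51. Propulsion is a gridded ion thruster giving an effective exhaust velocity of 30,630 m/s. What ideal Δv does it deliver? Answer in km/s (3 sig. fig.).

Δv ≈ 12.6 km/s

Δv = v_e · ln(1.51) = 30630.0 × 0.4121 ≈ 12622.9 m/s.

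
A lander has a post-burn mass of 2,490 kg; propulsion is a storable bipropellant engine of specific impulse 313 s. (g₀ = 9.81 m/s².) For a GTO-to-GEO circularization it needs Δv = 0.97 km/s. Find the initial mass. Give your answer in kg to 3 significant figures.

v_e = Isp · g₀ = 313 × 9.81 = 3070.5 m/s.
m₀/m_f = exp(Δv / v_e) = exp(970 / 3070.5) = exp(0.3159) = 1.3715.
m₀ = m_f × 1.3715 = 2,490 × 1.3715 = 3,415.04 kg.

initial mass ≈ 3420 kg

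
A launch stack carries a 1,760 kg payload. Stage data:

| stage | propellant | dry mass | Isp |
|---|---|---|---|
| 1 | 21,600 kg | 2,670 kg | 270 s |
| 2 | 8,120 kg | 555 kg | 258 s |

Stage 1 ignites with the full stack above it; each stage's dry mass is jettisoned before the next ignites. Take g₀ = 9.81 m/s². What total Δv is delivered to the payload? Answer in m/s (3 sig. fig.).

Δv ≈ 6390 m/s

Ignition mass of stage 1 = 21,600+2,670 + 8,120+555 + 1,760 = 34,705 kg.
Stage 1: m₀ = 34,705 kg, m_f = 34,705 − 21,600 = 13,105 kg; Δv = 270×9.81×ln(2.648) = 2648.7×0.9739 ≈ 2580 m/s.
Stage 2: m₀ = 10,435 kg, m_f = 10,435 − 8,120 = 2,315 kg; Δv = 258×9.81×ln(4.508) = 2531.0×1.5058 ≈ 3811 m/s.
Total Δv = 2580 + 3811 = 6391 m/s.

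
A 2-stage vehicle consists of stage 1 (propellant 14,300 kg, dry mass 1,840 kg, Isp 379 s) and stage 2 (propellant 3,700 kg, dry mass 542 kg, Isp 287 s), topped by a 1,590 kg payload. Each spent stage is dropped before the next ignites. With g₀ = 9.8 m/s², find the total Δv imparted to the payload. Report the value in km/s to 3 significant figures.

Δv ≈ 6.74 km/s

Ignition mass of stage 1 = 14,300+1,840 + 3,700+542 + 1,590 = 21,972 kg.
Stage 1: m₀ = 21,972 kg, m_f = 21,972 − 14,300 = 7,672 kg; Δv = 379×9.8×ln(2.864) = 3714.2×1.0522 ≈ 3908 m/s.
Stage 2: m₀ = 5,832 kg, m_f = 5,832 − 3,700 = 2,132 kg; Δv = 287×9.8×ln(2.735) = 2812.6×1.0063 ≈ 2830 m/s.
Total Δv = 3908 + 2830 = 6738 m/s.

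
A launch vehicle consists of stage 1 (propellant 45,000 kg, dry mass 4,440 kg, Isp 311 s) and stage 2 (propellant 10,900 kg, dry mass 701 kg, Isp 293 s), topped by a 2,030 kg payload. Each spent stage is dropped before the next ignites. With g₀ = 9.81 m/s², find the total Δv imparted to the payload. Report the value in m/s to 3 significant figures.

Ignition mass of stage 1 = 45,000+4,440 + 10,900+701 + 2,030 = 63,071 kg.
Stage 1: m₀ = 63,071 kg, m_f = 63,071 − 45,000 = 18,071 kg; Δv = 311×9.81×ln(3.49) = 3050.9×1.2500 ≈ 3813 m/s.
Stage 2: m₀ = 13,631 kg, m_f = 13,631 − 10,900 = 2,731 kg; Δv = 293×9.81×ln(4.991) = 2874.3×1.6077 ≈ 4621 m/s.
Total Δv = 3813 + 4621 = 8434 m/s.

Δv ≈ 8430 m/s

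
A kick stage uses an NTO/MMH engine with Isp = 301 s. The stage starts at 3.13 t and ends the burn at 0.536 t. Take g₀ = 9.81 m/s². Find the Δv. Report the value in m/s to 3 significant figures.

Δv ≈ 5210 m/s

v_e = Isp · g₀ = 301 × 9.81 = 2952.8 m/s.
From the ideal rocket equation, Δv = v_e · ln(m₀/m_f) = 2952.8 × ln(5.84) = 2952.8 × 1.7647 ≈ 5210.7 m/s.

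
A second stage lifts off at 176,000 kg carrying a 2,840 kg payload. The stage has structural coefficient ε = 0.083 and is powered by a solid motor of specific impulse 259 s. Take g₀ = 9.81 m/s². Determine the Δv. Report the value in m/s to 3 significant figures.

Δv ≈ 5910 m/s

Stage wet mass = m₀ − payload = 176,000 − 2,840 = 173,160 kg.
Stage dry mass = ε × stage wet mass = 0.083 × 173,160 = 14,372.3 kg.
Burnout mass m_f = stage dry + payload = 14,372.3 + 2,840 = 17,212.3 kg.
v_e = Isp · g₀ = 259 × 9.81 = 2540.8 m/s.
Δv = v_e · ln(176,000/17,212.3) = 2540.8 × ln(10.23) = 2540.8 × 2.3249 ≈ 5907 m/s.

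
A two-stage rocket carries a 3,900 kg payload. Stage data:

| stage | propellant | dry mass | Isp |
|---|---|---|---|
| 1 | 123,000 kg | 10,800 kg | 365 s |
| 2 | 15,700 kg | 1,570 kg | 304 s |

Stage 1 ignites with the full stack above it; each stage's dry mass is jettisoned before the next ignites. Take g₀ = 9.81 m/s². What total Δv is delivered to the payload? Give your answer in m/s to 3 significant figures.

Δv ≈ 9690 m/s

Ignition mass of stage 1 = 123,000+10,800 + 15,700+1,570 + 3,900 = 154,970 kg.
Stage 1: m₀ = 154,970 kg, m_f = 154,970 − 123,000 = 31,970 kg; Δv = 365×9.81×ln(4.847) = 3580.7×1.5784 ≈ 5652 m/s.
Stage 2: m₀ = 21,170 kg, m_f = 21,170 − 15,700 = 5,470 kg; Δv = 304×9.81×ln(3.87) = 2982.2×1.3533 ≈ 4036 m/s.
Total Δv = 5652 + 4036 = 9688 m/s.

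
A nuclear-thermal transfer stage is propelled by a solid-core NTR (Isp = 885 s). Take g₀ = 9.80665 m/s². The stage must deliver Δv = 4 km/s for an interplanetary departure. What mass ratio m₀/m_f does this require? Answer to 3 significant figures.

v_e = Isp · g₀ = 885 × 9.80665 = 8678.9 m/s.
Using Δv = v_e ln(m₀/m_f): m₀/m_f = exp(Δv / v_e) = exp(4000 / 8678.9) = exp(0.4609) = 1.5855.

mass ratio ≈ 1.59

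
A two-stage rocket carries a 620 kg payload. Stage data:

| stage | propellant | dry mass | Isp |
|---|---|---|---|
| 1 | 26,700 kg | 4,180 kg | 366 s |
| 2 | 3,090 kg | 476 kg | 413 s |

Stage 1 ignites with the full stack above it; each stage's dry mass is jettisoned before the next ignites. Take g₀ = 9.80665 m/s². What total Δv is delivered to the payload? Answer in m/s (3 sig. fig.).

Ignition mass of stage 1 = 26,700+4,180 + 3,090+476 + 620 = 35,066 kg.
Stage 1: m₀ = 35,066 kg, m_f = 35,066 − 26,700 = 8,366 kg; Δv = 366×9.80665×ln(4.191) = 3589.2×1.4331 ≈ 5144 m/s.
Stage 2: m₀ = 4,186 kg, m_f = 4,186 − 3,090 = 1,096 kg; Δv = 413×9.80665×ln(3.819) = 4050.1×1.3401 ≈ 5428 m/s.
Total Δv = 5144 + 5428 = 10572 m/s.

Δv ≈ 10600 m/s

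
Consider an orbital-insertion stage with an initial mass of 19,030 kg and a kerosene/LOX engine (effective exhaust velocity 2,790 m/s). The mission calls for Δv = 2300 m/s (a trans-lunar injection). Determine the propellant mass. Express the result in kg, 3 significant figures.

propellant mass ≈ 10700 kg

m₀/m_f = exp(Δv / v_e) = exp(2300 / 2790.0) = exp(0.8244) = 2.2804.
m_f = 19,030 / 2.2804 = 8,345.03 kg, so propellant = m₀ − m_f = 19,030 − 8,345.03 = 10,684.97 kg.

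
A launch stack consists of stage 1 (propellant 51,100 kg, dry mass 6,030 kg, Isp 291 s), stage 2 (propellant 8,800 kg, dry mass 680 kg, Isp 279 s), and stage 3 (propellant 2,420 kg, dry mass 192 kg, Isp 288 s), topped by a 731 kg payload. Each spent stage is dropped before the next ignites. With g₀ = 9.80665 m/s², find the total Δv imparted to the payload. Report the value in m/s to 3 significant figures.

Ignition mass of stage 1 = 51,100+6,030 + 8,800+680 + 2,420+192 + 731 = 69,953 kg.
Stage 1: m₀ = 69,953 kg, m_f = 69,953 − 51,100 = 18,853 kg; Δv = 291×9.80665×ln(3.71) = 2853.7×1.3112 ≈ 3742 m/s.
Stage 2: m₀ = 12,823 kg, m_f = 12,823 − 8,800 = 4,023 kg; Δv = 279×9.80665×ln(3.187) = 2736.1×1.1592 ≈ 3172 m/s.
Stage 3: m₀ = 3,343 kg, m_f = 3,343 − 2,420 = 923 kg; Δv = 288×9.80665×ln(3.622) = 2824.3×1.2870 ≈ 3635 m/s.
Total Δv = 3742 + 3172 + 3635 = 10549 m/s.

Δv ≈ 10500 m/s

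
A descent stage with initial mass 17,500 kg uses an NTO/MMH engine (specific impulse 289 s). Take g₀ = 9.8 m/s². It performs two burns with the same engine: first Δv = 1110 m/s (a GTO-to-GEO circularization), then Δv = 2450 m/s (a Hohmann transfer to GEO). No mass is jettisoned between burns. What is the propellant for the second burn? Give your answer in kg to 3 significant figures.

propellant for the second burn ≈ 6850 kg

v_e = Isp · g₀ = 289 × 9.8 = 2832.2 m/s.
After the first burn: m = 17500 × exp(−1110/2832.2) = 17500 × 0.67576 = 11,825.8 kg.
After the second burn: m = 11,825.8 × exp(−2450/2832.2) = 11,825.8 × 0.42103 = 4,979.02 kg.
Second-burn propellant = 11,825.8 − 4,979.02 = 6,846.78 kg.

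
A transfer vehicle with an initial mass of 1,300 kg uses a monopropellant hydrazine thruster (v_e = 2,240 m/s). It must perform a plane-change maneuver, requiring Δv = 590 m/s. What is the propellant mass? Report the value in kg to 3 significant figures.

Rocket equation: m₀/m_f = exp(Δv / v_e) = exp(590 / 2240.0) = exp(0.2634) = 1.3013.
m_f = 1,300 / 1.3013 = 999.001 kg, so propellant = m₀ − m_f = 1,300 − 999.001 = 300.999 kg.

propellant mass ≈ 301 kg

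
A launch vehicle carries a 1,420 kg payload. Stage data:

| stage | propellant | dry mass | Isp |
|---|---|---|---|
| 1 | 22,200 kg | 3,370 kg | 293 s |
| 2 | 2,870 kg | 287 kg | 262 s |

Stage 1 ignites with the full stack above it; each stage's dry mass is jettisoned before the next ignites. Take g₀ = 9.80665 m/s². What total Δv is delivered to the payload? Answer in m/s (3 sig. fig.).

Ignition mass of stage 1 = 22,200+3,370 + 2,870+287 + 1,420 = 30,147 kg.
Stage 1: m₀ = 30,147 kg, m_f = 30,147 − 22,200 = 7,947 kg; Δv = 293×9.80665×ln(3.794) = 2873.3×1.3333 ≈ 3831 m/s.
Stage 2: m₀ = 4,577 kg, m_f = 4,577 − 2,870 = 1,707 kg; Δv = 262×9.80665×ln(2.681) = 2569.3×0.9863 ≈ 2534 m/s.
Total Δv = 3831 + 2534 = 6365 m/s.

Δv ≈ 6370 m/s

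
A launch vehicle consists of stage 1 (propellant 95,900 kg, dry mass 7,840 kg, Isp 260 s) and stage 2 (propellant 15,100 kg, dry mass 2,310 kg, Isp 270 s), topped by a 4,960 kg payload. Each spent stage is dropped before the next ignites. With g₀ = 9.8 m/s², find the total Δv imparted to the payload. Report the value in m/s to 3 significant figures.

Ignition mass of stage 1 = 95,900+7,840 + 15,100+2,310 + 4,960 = 126,110 kg.
Stage 1: m₀ = 126,110 kg, m_f = 126,110 − 95,900 = 30,210 kg; Δv = 260×9.8×ln(4.174) = 2548.0×1.4290 ≈ 3641 m/s.
Stage 2: m₀ = 22,370 kg, m_f = 22,370 − 15,100 = 7,270 kg; Δv = 270×9.8×ln(3.077) = 2646.0×1.1240 ≈ 2974 m/s.
Total Δv = 3641 + 2974 = 6615 m/s.

Δv ≈ 6620 m/s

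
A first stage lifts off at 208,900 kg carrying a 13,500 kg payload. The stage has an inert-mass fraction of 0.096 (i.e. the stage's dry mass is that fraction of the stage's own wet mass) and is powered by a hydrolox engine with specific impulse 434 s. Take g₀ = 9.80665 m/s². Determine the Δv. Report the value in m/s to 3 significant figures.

Stage wet mass = m₀ − payload = 208,900 − 13,500 = 195,400 kg.
Stage dry mass = ε × stage wet mass = 0.096 × 195,400 = 18,758.4 kg.
Burnout mass m_f = stage dry + payload = 18,758.4 + 13,500 = 32,258.4 kg.
v_e = Isp · g₀ = 434 × 9.80665 = 4256.1 m/s.
Δv = v_e · ln(208,900/32,258.4) = 4256.1 × ln(6.476) = 4256.1 × 1.8681 ≈ 7951 m/s.

Δv ≈ 7950 m/s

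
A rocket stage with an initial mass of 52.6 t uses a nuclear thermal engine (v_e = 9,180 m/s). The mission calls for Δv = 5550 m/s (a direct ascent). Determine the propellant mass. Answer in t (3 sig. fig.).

propellant mass ≈ 23.9 t

Rocket equation: m₀/m_f = exp(Δv / v_e) = exp(5550 / 9180.0) = exp(0.6046) = 1.8305.
m_f = 52.6 / 1.8305 = 28.7353 t, so propellant = m₀ − m_f = 52.6 − 28.7353 = 23.8647 t.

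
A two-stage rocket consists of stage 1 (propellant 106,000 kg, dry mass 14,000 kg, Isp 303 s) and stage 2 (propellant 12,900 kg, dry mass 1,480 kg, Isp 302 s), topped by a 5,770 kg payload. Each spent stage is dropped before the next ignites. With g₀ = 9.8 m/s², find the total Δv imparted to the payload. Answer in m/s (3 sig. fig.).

Δv ≈ 7220 m/s

Ignition mass of stage 1 = 106,000+14,000 + 12,900+1,480 + 5,770 = 140,150 kg.
Stage 1: m₀ = 140,150 kg, m_f = 140,150 − 106,000 = 34,150 kg; Δv = 303×9.8×ln(4.104) = 2969.4×1.4120 ≈ 4193 m/s.
Stage 2: m₀ = 20,150 kg, m_f = 20,150 − 12,900 = 7,250 kg; Δv = 302×9.8×ln(2.779) = 2959.6×1.0222 ≈ 3025 m/s.
Total Δv = 4193 + 3025 = 7218 m/s.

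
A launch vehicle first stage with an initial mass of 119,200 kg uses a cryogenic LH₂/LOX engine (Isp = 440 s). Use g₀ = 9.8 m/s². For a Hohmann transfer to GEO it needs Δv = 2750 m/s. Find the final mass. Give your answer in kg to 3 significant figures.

final mass ≈ 63000 kg

v_e = Isp · g₀ = 440 × 9.8 = 4312.0 m/s.
m₀/m_f = exp(Δv / v_e) = exp(2750 / 4312.0) = exp(0.6378) = 1.8922.
m_f = m₀ / 1.8922 = 119,200 / 1.8922 = 62,995.5 kg.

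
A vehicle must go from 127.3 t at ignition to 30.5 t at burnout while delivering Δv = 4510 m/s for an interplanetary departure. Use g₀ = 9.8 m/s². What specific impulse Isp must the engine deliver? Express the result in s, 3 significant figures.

Isp ≈ 322 s

ln(m₀/m_f) = ln(127300/30500) = ln(4.174) = 1.4288.
From the ideal rocket equation, v_e = Δv / ln(m₀/m_f) = 4510 / 1.4288 = 3156.5 m/s.
Isp = v_e / g₀ = 3156.5 / 9.8 = 322.1 s.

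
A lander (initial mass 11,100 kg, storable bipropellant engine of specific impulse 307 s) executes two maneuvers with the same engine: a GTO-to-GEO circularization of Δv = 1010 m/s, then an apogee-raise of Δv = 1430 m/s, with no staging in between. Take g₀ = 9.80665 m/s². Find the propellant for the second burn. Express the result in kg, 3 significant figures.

propellant for the second burn ≈ 3000 kg

v_e = Isp · g₀ = 307 × 9.80665 = 3010.6 m/s.
After the first burn: m = 11100 × exp(−1010/3010.6) = 11100 × 0.71500 = 7,936.5 kg.
After the second burn: m = 7,936.5 × exp(−1430/3010.6) = 7,936.5 × 0.62190 = 4,935.71 kg.
Second-burn propellant = 7,936.5 − 4,935.71 = 3,000.79 kg.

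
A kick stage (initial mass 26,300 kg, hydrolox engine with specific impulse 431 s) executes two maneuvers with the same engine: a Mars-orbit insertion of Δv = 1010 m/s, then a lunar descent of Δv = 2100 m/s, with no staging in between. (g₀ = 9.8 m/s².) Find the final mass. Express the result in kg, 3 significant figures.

v_e = Isp · g₀ = 431 × 9.8 = 4223.8 m/s.
After the first burn: m = 26300 × exp(−1010/4223.8) = 26300 × 0.78732 = 20,706.5 kg.
After the second burn: m = 20,706.5 × exp(−2100/4223.8) = 20,706.5 × 0.60824 = 12,594.5 kg.

final mass ≈ 12600 kg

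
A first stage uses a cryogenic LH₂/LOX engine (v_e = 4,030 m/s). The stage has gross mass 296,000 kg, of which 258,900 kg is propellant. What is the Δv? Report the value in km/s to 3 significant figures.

m_f = m₀ − m_prop = 296,000 − 258,900 = 37,100 kg.
From the ideal rocket equation, Δv = v_e · ln(m₀/m_f) = 4030.0 × ln(7.978) = 4030.0 × 2.0767 ≈ 8369.3 m/s.

Δv ≈ 8.37 km/s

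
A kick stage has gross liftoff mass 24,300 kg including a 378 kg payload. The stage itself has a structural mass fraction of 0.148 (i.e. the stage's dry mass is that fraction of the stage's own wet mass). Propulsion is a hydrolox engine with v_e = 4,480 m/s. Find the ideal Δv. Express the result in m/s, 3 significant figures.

Δv ≈ 8180 m/s

Stage wet mass = m₀ − payload = 24,300 − 378 = 23,922 kg.
Stage dry mass = ε × stage wet mass = 0.148 × 23,922 = 3,540.46 kg.
Burnout mass m_f = stage dry + payload = 3,540.46 + 378 = 3,918.46 kg.
From the ideal rocket equation, Δv = v_e · ln(24,300/3,918.46) = 4480.0 × ln(6.201) = 4480.0 × 1.8248 ≈ 8175 m/s.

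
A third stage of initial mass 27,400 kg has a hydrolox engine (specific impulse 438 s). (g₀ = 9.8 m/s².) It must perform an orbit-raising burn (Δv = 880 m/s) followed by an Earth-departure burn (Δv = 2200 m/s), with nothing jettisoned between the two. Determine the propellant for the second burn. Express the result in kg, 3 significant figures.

v_e = Isp · g₀ = 438 × 9.8 = 4292.4 m/s.
After the first burn: m = 27400 × exp(−880/4292.4) = 27400 × 0.81464 = 22,321.1 kg.
After the second burn: m = 22,321.1 × exp(−2200/4292.4) = 22,321.1 × 0.59898 = 13,369.9 kg.
Second-burn propellant = 22,321.1 − 13,369.9 = 8,951.2 kg.

propellant for the second burn ≈ 8950 kg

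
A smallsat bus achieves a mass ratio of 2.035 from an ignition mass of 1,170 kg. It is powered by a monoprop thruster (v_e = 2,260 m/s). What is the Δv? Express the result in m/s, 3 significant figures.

Δv ≈ 1610 m/s

Δv = v_e · ln(2.035) = 2260.0 × 0.7105 ≈ 1605.7 m/s.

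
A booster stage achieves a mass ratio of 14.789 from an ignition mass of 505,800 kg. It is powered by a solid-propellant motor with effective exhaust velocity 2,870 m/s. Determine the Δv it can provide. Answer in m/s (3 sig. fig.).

Δv ≈ 7730 m/s

By the Tsiolkovsky rocket equation, Δv = v_e · ln(14.789) = 2870.0 × 2.6939 ≈ 7731.4 m/s.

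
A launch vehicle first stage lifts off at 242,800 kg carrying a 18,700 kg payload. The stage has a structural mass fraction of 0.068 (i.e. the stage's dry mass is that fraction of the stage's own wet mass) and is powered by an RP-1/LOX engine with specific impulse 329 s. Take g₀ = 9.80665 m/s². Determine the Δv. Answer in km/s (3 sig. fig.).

Δv ≈ 6.35 km/s

Stage wet mass = m₀ − payload = 242,800 − 18,700 = 224,100 kg.
Stage dry mass = ε × stage wet mass = 0.068 × 224,100 = 15,238.8 kg.
Burnout mass m_f = stage dry + payload = 15,238.8 + 18,700 = 33,938.8 kg.
v_e = Isp · g₀ = 329 × 9.80665 = 3226.4 m/s.
Rocket equation: Δv = v_e · ln(242,800/33,938.8) = 3226.4 × ln(7.154) = 3226.4 × 1.9677 ≈ 6348 m/s.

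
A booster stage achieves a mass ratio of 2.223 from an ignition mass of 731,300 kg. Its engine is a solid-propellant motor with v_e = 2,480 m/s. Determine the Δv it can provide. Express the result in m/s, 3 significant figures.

Δv ≈ 1980 m/s

Δv = v_e · ln(2.223) = 2480.0 × 0.7989 ≈ 1981.2 m/s.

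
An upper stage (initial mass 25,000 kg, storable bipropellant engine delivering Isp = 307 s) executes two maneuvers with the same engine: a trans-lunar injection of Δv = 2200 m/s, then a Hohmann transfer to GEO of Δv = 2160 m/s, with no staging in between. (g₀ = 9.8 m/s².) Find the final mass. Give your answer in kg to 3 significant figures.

v_e = Isp · g₀ = 307 × 9.8 = 3008.6 m/s.
After the first burn: m = 25000 × exp(−2200/3008.6) = 25000 × 0.48131 = 12,032.8 kg.
After the second burn: m = 12,032.8 × exp(−2160/3008.6) = 12,032.8 × 0.48776 = 5,869.12 kg.

final mass ≈ 5870 kg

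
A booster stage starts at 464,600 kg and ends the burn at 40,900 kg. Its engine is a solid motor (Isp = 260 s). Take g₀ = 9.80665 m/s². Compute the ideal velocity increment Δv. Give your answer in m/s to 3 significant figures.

v_e = Isp · g₀ = 260 × 9.80665 = 2549.7 m/s.
By the Tsiolkovsky rocket equation, Δv = v_e · ln(m₀/m_f) = 2549.7 × ln(11.36) = 2549.7 × 2.4300 ≈ 6196.0 m/s.

Δv ≈ 6200 m/s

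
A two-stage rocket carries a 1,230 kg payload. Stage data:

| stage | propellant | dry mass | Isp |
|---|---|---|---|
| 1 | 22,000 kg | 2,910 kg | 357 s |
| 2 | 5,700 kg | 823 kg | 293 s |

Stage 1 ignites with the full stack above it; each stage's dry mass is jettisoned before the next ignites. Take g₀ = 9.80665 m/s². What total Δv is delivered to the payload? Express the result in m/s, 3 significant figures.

Δv ≈ 7740 m/s

Ignition mass of stage 1 = 22,000+2,910 + 5,700+823 + 1,230 = 32,663 kg.
Stage 1: m₀ = 32,663 kg, m_f = 32,663 − 22,000 = 10,663 kg; Δv = 357×9.80665×ln(3.063) = 3501.0×1.1195 ≈ 3919 m/s.
Stage 2: m₀ = 7,753 kg, m_f = 7,753 − 5,700 = 2,053 kg; Δv = 293×9.80665×ln(3.776) = 2873.3×1.3288 ≈ 3818 m/s.
Total Δv = 3919 + 3818 = 7737 m/s.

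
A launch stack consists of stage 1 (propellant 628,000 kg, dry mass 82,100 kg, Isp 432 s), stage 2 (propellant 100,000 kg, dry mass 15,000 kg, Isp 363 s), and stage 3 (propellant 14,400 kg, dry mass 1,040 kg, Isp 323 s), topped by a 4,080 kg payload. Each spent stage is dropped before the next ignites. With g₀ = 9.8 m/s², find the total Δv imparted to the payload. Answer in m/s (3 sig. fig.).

Δv ≈ 14800 m/s

Ignition mass of stage 1 = 628,000+82,100 + 100,000+15,000 + 14,400+1,040 + 4,080 = 844,620 kg.
Stage 1: m₀ = 844,620 kg, m_f = 844,620 − 628,000 = 216,620 kg; Δv = 432×9.8×ln(3.899) = 4233.6×1.3607 ≈ 5761 m/s.
Stage 2: m₀ = 134,520 kg, m_f = 134,520 − 100,000 = 34,520 kg; Δv = 363×9.8×ln(3.897) = 3557.4×1.3602 ≈ 4839 m/s.
Stage 3: m₀ = 19,520 kg, m_f = 19,520 − 14,400 = 5,120 kg; Δv = 323×9.8×ln(3.812) = 3165.4×1.3383 ≈ 4236 m/s.
Total Δv = 5761 + 4839 + 4236 = 14836 m/s.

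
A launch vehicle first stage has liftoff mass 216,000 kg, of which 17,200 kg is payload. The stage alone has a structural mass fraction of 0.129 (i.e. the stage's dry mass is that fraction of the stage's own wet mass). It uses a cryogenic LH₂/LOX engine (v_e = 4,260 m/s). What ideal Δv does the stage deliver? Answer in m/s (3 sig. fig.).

Stage wet mass = m₀ − payload = 216,000 − 17,200 = 198,800 kg.
Stage dry mass = ε × stage wet mass = 0.129 × 198,800 = 25,645.2 kg.
Burnout mass m_f = stage dry + payload = 25,645.2 + 17,200 = 42,845.2 kg.
Δv = v_e · ln(216,000/42,845.2) = 4260.0 × ln(5.041) = 4260.0 × 1.6177 ≈ 6891 m/s.

Δv ≈ 6890 m/s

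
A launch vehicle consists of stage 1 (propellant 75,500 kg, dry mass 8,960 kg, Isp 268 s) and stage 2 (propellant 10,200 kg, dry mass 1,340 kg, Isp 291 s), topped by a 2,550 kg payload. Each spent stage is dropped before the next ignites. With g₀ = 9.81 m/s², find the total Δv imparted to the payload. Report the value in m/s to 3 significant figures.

Ignition mass of stage 1 = 75,500+8,960 + 10,200+1,340 + 2,550 = 98,550 kg.
Stage 1: m₀ = 98,550 kg, m_f = 98,550 − 75,500 = 23,050 kg; Δv = 268×9.81×ln(4.275) = 2629.1×1.4529 ≈ 3820 m/s.
Stage 2: m₀ = 14,090 kg, m_f = 14,090 − 10,200 = 3,890 kg; Δv = 291×9.81×ln(3.622) = 2854.7×1.2871 ≈ 3674 m/s.
Total Δv = 3820 + 3674 = 7494 m/s.

Δv ≈ 7490 m/s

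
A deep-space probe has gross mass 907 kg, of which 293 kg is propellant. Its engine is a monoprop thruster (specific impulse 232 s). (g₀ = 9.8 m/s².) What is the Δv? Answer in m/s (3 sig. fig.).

v_e = Isp · g₀ = 232 × 9.8 = 2273.6 m/s.
m_f = m₀ − m_prop = 907 − 293 = 614 kg.
From the ideal rocket equation, Δv = v_e · ln(m₀/m_f) = 2273.6 × ln(1.477) = 2273.6 × 0.3901 ≈ 887.0 m/s.

Δv ≈ 887 m/s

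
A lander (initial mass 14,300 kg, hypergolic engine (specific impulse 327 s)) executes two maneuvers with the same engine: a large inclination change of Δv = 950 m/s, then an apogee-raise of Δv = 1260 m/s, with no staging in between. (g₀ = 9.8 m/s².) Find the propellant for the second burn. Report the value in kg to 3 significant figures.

v_e = Isp · g₀ = 327 × 9.8 = 3204.6 m/s.
After the first burn: m = 14300 × exp(−950/3204.6) = 14300 × 0.74345 = 10,631.3 kg.
After the second burn: m = 10,631.3 × exp(−1260/3204.6) = 10,631.3 × 0.67490 = 7,175.06 kg.
Second-burn propellant = 10,631.3 − 7,175.06 = 3,456.24 kg.

propellant for the second burn ≈ 3460 kg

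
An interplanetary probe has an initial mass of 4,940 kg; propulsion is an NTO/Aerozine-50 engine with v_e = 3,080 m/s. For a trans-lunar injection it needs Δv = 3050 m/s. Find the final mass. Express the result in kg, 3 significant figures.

Using Δv = v_e ln(m₀/m_f): m₀/m_f = exp(Δv / v_e) = exp(3050 / 3080.0) = exp(0.9903) = 2.6919.
m_f = m₀ / 2.6919 = 4,940 / 2.6919 = 1,835.14 kg.

final mass ≈ 1840 kg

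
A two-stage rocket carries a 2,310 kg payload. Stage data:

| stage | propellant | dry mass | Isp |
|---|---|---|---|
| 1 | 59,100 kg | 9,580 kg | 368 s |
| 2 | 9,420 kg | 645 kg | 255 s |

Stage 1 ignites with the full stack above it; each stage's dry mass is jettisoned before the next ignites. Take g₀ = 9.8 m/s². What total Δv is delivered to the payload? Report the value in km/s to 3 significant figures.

Ignition mass of stage 1 = 59,100+9,580 + 9,420+645 + 2,310 = 81,055 kg.
Stage 1: m₀ = 81,055 kg, m_f = 81,055 − 59,100 = 21,955 kg; Δv = 368×9.8×ln(3.692) = 3606.4×1.3061 ≈ 4710 m/s.
Stage 2: m₀ = 12,375 kg, m_f = 12,375 − 9,420 = 2,955 kg; Δv = 255×9.8×ln(4.188) = 2499.0×1.4322 ≈ 3579 m/s.
Total Δv = 4710 + 3579 = 8289 m/s.

Δv ≈ 8.29 km/s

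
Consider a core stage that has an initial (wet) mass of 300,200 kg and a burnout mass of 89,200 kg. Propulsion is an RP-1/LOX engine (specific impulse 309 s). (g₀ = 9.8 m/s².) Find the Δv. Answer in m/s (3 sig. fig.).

Δv ≈ 3670 m/s

v_e = Isp · g₀ = 309 × 9.8 = 3028.2 m/s.
Δv = v_e · ln(m₀/m_f) = 3028.2 × ln(3.365) = 3028.2 × 1.2136 ≈ 3674.9 m/s.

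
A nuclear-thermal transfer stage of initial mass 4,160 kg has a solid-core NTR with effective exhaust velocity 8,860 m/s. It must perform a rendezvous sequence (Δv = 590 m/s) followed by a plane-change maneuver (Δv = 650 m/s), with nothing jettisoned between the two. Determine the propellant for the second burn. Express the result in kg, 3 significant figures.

propellant for the second burn ≈ 275 kg

After the first burn: m = 4160 × exp(−590/8860.0) = 4160 × 0.93558 = 3,892.01 kg.
After the second burn: m = 3,892.01 × exp(−650/8860.0) = 3,892.01 × 0.92926 = 3,616.69 kg.
Second-burn propellant = 3,892.01 − 3,616.69 = 275.32 kg.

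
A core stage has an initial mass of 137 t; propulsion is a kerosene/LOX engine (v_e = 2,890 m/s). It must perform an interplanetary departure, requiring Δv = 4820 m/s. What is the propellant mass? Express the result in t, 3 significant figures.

m₀/m_f = exp(Δv / v_e) = exp(4820 / 2890.0) = exp(1.6678) = 5.3006.
m_f = 137 / 5.3006 = 25.8461 t, so propellant = m₀ − m_f = 137 − 25.8461 = 111.1539 t.

propellant mass ≈ 111 t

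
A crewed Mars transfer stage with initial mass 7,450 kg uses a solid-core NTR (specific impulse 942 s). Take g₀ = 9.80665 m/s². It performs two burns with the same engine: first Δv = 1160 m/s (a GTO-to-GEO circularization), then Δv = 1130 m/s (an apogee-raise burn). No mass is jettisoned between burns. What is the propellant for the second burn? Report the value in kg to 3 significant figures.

v_e = Isp · g₀ = 942 × 9.80665 = 9237.9 m/s.
After the first burn: m = 7450 × exp(−1160/9237.9) = 7450 × 0.88199 = 6,570.83 kg.
After the second burn: m = 6,570.83 × exp(−1130/9237.9) = 6,570.83 × 0.88486 = 5,814.26 kg.
Second-burn propellant = 6,570.83 − 5,814.26 = 756.57 kg.

propellant for the second burn ≈ 757 kg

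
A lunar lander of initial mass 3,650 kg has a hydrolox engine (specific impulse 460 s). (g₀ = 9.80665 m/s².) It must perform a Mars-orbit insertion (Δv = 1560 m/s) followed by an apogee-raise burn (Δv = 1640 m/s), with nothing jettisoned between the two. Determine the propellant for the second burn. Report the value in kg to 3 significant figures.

v_e = Isp · g₀ = 460 × 9.80665 = 4511.1 m/s.
After the first burn: m = 3650 × exp(−1560/4511.1) = 3650 × 0.70764 = 2,582.89 kg.
After the second burn: m = 2,582.89 × exp(−1640/4511.1) = 2,582.89 × 0.69520 = 1,795.63 kg.
Second-burn propellant = 2,582.89 − 1,795.63 = 787.26 kg.

propellant for the second burn ≈ 787 kg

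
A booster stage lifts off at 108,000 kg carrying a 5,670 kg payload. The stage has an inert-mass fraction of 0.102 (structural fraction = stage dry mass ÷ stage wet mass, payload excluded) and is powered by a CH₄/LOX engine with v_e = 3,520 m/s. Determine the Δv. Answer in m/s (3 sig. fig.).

Δv ≈ 6700 m/s

Stage wet mass = m₀ − payload = 108,000 − 5,670 = 102,330 kg.
Stage dry mass = ε × stage wet mass = 0.102 × 102,330 = 10,437.7 kg.
Burnout mass m_f = stage dry + payload = 10,437.7 + 5,670 = 16,107.7 kg.
Δv = v_e · ln(108,000/16,107.7) = 3520.0 × ln(6.705) = 3520.0 × 1.9028 ≈ 6698 m/s.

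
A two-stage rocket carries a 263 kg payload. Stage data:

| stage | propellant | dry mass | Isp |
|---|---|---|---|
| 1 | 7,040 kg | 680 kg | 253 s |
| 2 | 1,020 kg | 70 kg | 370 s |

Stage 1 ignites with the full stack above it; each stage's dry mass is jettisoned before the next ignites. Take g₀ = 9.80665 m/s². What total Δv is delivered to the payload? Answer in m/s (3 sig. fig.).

Ignition mass of stage 1 = 7,040+680 + 1,020+70 + 263 = 9,073 kg.
Stage 1: m₀ = 9,073 kg, m_f = 9,073 − 7,040 = 2,033 kg; Δv = 253×9.80665×ln(4.463) = 2481.1×1.4958 ≈ 3711 m/s.
Stage 2: m₀ = 1,353 kg, m_f = 1,353 − 1,020 = 333 kg; Δv = 370×9.80665×ln(4.063) = 3628.5×1.4019 ≈ 5087 m/s.
Total Δv = 3711 + 5087 = 8798 m/s.

Δv ≈ 8800 m/s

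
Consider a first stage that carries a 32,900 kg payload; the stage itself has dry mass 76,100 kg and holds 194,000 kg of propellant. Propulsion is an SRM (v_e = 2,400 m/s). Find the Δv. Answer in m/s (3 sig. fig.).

Δv ≈ 2450 m/s

m₀ = payload + dry + propellant = 32,900 + 76,100 + 194,000 = 303,000 kg.
m_f = payload + dry = 32,900 + 76,100 = 109,000 kg.
By the Tsiolkovsky rocket equation, Δv = v_e · ln(m₀/m_f) = 2400.0 × ln(2.78) = 2400.0 × 1.0224 ≈ 2453.7 m/s.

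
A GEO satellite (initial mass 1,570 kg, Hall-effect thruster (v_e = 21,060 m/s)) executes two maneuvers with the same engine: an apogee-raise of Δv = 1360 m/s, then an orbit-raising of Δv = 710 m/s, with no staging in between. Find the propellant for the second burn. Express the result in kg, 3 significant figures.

propellant for the second burn ≈ 48.8 kg

After the first burn: m = 1570 × exp(−1360/21060.0) = 1570 × 0.93746 = 1,471.81 kg.
After the second burn: m = 1,471.81 × exp(−710/21060.0) = 1,471.81 × 0.96685 = 1,423.02 kg.
Second-burn propellant = 1,471.81 − 1,423.02 = 48.79 kg.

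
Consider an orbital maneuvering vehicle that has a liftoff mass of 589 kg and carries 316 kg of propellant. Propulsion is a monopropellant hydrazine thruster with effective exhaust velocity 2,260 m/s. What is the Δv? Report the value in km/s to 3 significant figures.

Δv ≈ 1.74 km/s

m_f = m₀ − m_prop = 589 − 316 = 273 kg.
Δv = v_e · ln(m₀/m_f) = 2260.0 × ln(2.158) = 2260.0 × 0.7690 ≈ 1737.8 m/s.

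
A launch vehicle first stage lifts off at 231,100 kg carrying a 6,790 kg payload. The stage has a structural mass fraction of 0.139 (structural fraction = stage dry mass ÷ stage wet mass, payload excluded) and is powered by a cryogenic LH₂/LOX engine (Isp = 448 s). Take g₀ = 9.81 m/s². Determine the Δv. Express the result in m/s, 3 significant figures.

Stage wet mass = m₀ − payload = 231,100 − 6,790 = 224,310 kg.
Stage dry mass = ε × stage wet mass = 0.139 × 224,310 = 31,179.1 kg.
Burnout mass m_f = stage dry + payload = 31,179.1 + 6,790 = 37,969.1 kg.
v_e = Isp · g₀ = 448 × 9.81 = 4394.9 m/s.
Using Δv = v_e ln(m₀/m_f): Δv = v_e · ln(231,100/37,969.1) = 4394.9 × ln(6.087) = 4394.9 × 1.8061 ≈ 7937 m/s.

Δv ≈ 7940 m/s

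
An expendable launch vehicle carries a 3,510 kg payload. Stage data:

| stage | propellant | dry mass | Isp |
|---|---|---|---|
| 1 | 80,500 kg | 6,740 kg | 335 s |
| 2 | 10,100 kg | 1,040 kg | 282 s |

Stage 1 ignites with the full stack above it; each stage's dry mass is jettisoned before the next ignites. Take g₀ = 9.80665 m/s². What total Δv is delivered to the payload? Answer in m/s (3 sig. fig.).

Δv ≈ 8360 m/s

Ignition mass of stage 1 = 80,500+6,740 + 10,100+1,040 + 3,510 = 101,890 kg.
Stage 1: m₀ = 101,890 kg, m_f = 101,890 − 80,500 = 21,390 kg; Δv = 335×9.80665×ln(4.763) = 3285.2×1.5610 ≈ 5128 m/s.
Stage 2: m₀ = 14,650 kg, m_f = 14,650 − 10,100 = 4,550 kg; Δv = 282×9.80665×ln(3.22) = 2765.5×1.1693 ≈ 3234 m/s.
Total Δv = 5128 + 3234 = 8362 m/s.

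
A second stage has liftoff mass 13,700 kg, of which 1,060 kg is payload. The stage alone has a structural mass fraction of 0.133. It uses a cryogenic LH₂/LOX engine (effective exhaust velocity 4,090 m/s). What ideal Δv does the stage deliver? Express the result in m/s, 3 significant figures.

Δv ≈ 6580 m/s

Stage wet mass = m₀ − payload = 13,700 − 1,060 = 12,640 kg.
Stage dry mass = ε × stage wet mass = 0.133 × 12,640 = 1,681.12 kg.
Burnout mass m_f = stage dry + payload = 1,681.12 + 1,060 = 2,741.12 kg.
By the Tsiolkovsky rocket equation, Δv = v_e · ln(13,700/2,741.12) = 4090.0 × ln(4.998) = 4090.0 × 1.6090 ≈ 6581 m/s.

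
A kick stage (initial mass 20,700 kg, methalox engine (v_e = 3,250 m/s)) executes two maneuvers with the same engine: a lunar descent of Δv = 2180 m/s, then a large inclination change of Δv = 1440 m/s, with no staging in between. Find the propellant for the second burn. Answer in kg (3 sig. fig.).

After the first burn: m = 20700 × exp(−2180/3250.0) = 20700 × 0.51132 = 10,584.3 kg.
After the second burn: m = 10,584.3 × exp(−1440/3250.0) = 10,584.3 × 0.64206 = 6,795.76 kg.
Second-burn propellant = 10,584.3 − 6,795.76 = 3,788.54 kg.

propellant for the second burn ≈ 3790 kg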